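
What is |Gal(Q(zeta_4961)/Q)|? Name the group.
|Gal(Q(zeta_4961)/Q)| = phi(4961) = 4400; group ≅ (Z/4961Z)^* ≅ Z/40Z × Z/110Z

The n-th cyclotomic polynomial Φ_4961(x) is the minimal polynomial of zeta_4961 over Q and has degree phi(4961) = 4400. So Q(zeta_4961) is a degree-4400 Galois extension with Galois group (Z/4961Z)^*. By CRT, (Z/4961Z)^* ≅ (Z/121Z)^* × (Z/41Z)^*. Each prime-power unit group is (Z/121Z)^* ≅ Z/110Z; (Z/41Z)^* ≅ Z/40Z. Hence Gal(Q(zeta_4961)/Q) ≅ Z/40Z × Z/110Z.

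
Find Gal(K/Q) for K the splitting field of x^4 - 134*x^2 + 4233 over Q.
Gal(K/Q) = V_4 (Klein four-group, Z/2Z × Z/2Z)

f factors as (x^2 - 51)(x^2 - 83), so the splitting field is K = Q(sqrt(51), sqrt(83)). The elements 51, 83, 4233 are all non-squares in Q, so sqrt(51) and sqrt(83) generate independent quadratic extensions. Thus [K:Q] = 4 and Gal(K/Q) is generated by the two order-2 automorphisms sqrt(51) ↦ -sqrt(51) and sqrt(83) ↦ -sqrt(83), giving V_4.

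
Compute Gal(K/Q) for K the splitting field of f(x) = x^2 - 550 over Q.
Gal(K/Q) = Z/2Z (cyclic of order 2)

x^2 - 550 is irreducible over Q since 550 is not a rational square. The splitting field Q(sqrt(550)) has degree 2 over Q, and its unique nontrivial automorphism is sqrt(550) ↦ -sqrt(550). Hence Gal(Q(sqrt(550))/Q) = Z/2Z.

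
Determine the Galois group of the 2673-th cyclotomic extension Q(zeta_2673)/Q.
|Gal(Q(zeta_2673)/Q)| = phi(2673) = 1620; group ≅ (Z/2673Z)^* ≅ Z/10Z × Z/162Z

The n-th cyclotomic polynomial Φ_2673(x) is the minimal polynomial of zeta_2673 over Q and has degree phi(2673) = 1620. So Q(zeta_2673) is a degree-1620 Galois extension with Galois group (Z/2673Z)^*. By CRT, (Z/2673Z)^* ≅ (Z/243Z)^* × (Z/11Z)^*. Each prime-power unit group is (Z/243Z)^* ≅ Z/162Z; (Z/11Z)^* ≅ Z/10Z. Hence Gal(Q(zeta_2673)/Q) ≅ Z/10Z × Z/162Z.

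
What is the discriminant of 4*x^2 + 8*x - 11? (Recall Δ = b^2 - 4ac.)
Δ = 240

For a quadratic a x^2 + b x + c the discriminant is Δ = b^2 - 4ac = (8)^2 - 4*(4)*(-11) = 64 - (-176) = 240.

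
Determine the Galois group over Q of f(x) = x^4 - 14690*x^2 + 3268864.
Gal(K/Q) = Z/2Z (cyclic of order 2)

f factors as (x^2 - 14464)(x^2 - 226), so the splitting field is K = Q(sqrt(14464), sqrt(226)). The squarefree part of 14464 is 226 and the squarefree part of 226 is also 226, so sqrt(14464) and sqrt(226) are both rational multiples of sqrt(226). Hence Q(sqrt(14464)) = Q(sqrt(226)) = Q(sqrt(226)), and the splitting field collapses to a single degree-2 extension with Galois group Z/2Z.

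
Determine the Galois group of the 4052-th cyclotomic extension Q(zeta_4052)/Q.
|Gal(Q(zeta_4052)/Q)| = phi(4052) = 2024; group ≅ (Z/4052Z)^* ≅ Z/2Z × Z/1012Z

The n-th cyclotomic polynomial Φ_4052(x) is the minimal polynomial of zeta_4052 over Q and has degree phi(4052) = 2024. So Q(zeta_4052) is a degree-2024 Galois extension with Galois group (Z/4052Z)^*. By CRT, (Z/4052Z)^* ≅ (Z/4Z)^* × (Z/1013Z)^*. Each prime-power unit group is (Z/4Z)^* ≅ Z/2Z; (Z/1013Z)^* ≅ Z/1012Z. Hence Gal(Q(zeta_4052)/Q) ≅ Z/2Z × Z/1012Z.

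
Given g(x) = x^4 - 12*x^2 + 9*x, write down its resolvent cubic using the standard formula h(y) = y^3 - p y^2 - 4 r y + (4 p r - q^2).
h(y) = y^3 + 12*y^2 - 81

Identify coefficients: p = -12, q = 9, r = 0.
Plug into h(y) = y^3 - p y^2 - 4 r y + (4 p r - q^2):
  h(y) = y^3 - (-12) y^2 - 4*(0) y + (4*(-12)*(0) - (9)^2)
       = y^3 + (12) y^2 + (0) y + (-81).
Simplifying: h(y) = y^3 + 12*y^2 - 81.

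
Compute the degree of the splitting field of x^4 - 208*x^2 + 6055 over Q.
[K:Q] = 4

f factors as (x^2 - 173)(x^2 - 35); the splitting field is K = Q(sqrt(173), sqrt(35)). Since 173, 35, and 6055 are all non-squares in Q, the three subfields Q(sqrt(173)), Q(sqrt(35)), Q(sqrt(6055)) are distinct degree-2 extensions, so [K:Q] = 4 (Klein four Galois group).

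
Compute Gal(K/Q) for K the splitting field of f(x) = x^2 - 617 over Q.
Gal(K/Q) = Z/2Z (cyclic of order 2)

x^2 - 617 is irreducible over Q since 617 is not a rational square. The splitting field Q(sqrt(617)) has degree 2 over Q, and its unique nontrivial automorphism is sqrt(617) ↦ -sqrt(617). Hence Gal(Q(sqrt(617))/Q) = Z/2Z.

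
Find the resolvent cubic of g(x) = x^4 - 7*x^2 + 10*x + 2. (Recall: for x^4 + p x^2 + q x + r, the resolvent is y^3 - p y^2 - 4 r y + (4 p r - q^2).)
h(y) = y^3 + 7*y^2 - 8*y - 156

Identify coefficients: p = -7, q = 10, r = 2.
Plug into h(y) = y^3 - p y^2 - 4 r y + (4 p r - q^2):
  h(y) = y^3 - (-7) y^2 - 4*(2) y + (4*(-7)*(2) - (10)^2)
       = y^3 + (7) y^2 + (-8) y + (-156).
Simplifying: h(y) = y^3 + 7*y^2 - 8*y - 156.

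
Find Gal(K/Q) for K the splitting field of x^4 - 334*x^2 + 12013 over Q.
Gal(K/Q) = V_4 (Klein four-group, Z/2Z × Z/2Z)

f factors as (x^2 - 293)(x^2 - 41), so the splitting field is K = Q(sqrt(293), sqrt(41)). The elements 293, 41, 12013 are all non-squares in Q, so sqrt(293) and sqrt(41) generate independent quadratic extensions. Thus [K:Q] = 4 and Gal(K/Q) is generated by the two order-2 automorphisms sqrt(293) ↦ -sqrt(293) and sqrt(41) ↦ -sqrt(41), giving V_4.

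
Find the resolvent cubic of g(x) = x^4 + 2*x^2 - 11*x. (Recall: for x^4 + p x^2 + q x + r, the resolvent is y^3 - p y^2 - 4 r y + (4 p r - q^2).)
h(y) = y^3 - 2*y^2 - 121

Identify coefficients: p = 2, q = -11, r = 0.
Plug into h(y) = y^3 - p y^2 - 4 r y + (4 p r - q^2):
  h(y) = y^3 - (2) y^2 - 4*(0) y + (4*(2)*(0) - (-11)^2)
       = y^3 + (-2) y^2 + (0) y + (-121).
Simplifying: h(y) = y^3 - 2*y^2 - 121.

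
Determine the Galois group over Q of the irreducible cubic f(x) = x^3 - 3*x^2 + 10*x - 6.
Gal(K/Q) = S_3 (symmetric group of order 6)

Compute the discriminant of x^3 + (-3)*x^2 + (10)*x + (-6): Δ = -1480. Since Δ is not a rational square, the Galois group is not contained in A_3; it must be the full S_3 (irreducibility of the cubic rules out anything smaller).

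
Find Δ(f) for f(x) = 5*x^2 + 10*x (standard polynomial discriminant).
Δ = 100

For a quadratic a x^2 + b x + c the discriminant is Δ = b^2 - 4ac = (10)^2 - 4*(5)*(0) = 100 - (0) = 100.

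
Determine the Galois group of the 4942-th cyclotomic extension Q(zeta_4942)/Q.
|Gal(Q(zeta_4942)/Q)| = phi(4942) = 2112; group ≅ (Z/4942Z)^* ≅ Z/6Z × Z/352Z

The n-th cyclotomic polynomial Φ_4942(x) is the minimal polynomial of zeta_4942 over Q and has degree phi(4942) = 2112. So Q(zeta_4942) is a degree-2112 Galois extension with Galois group (Z/4942Z)^*. By CRT, (Z/4942Z)^* ≅ (Z/2Z)^* × (Z/7Z)^* × (Z/353Z)^*. Each prime-power unit group is (Z/2Z)^* ≅ trivial group (order 1); (Z/7Z)^* ≅ Z/6Z; (Z/353Z)^* ≅ Z/352Z. Hence Gal(Q(zeta_4942)/Q) ≅ Z/6Z × Z/352Z.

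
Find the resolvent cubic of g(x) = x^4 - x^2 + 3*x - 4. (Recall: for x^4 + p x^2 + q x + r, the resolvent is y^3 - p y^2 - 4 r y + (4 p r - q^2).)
h(y) = y^3 + y^2 + 16*y + 7

Identify coefficients: p = -1, q = 3, r = -4.
Plug into h(y) = y^3 - p y^2 - 4 r y + (4 p r - q^2):
  h(y) = y^3 - (-1) y^2 - 4*(-4) y + (4*(-1)*(-4) - (3)^2)
       = y^3 + (1) y^2 + (16) y + (7).
Simplifying: h(y) = y^3 + y^2 + 16*y + 7.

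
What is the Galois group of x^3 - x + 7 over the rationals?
Gal(K/Q) = S_3 (symmetric group of order 6)

Compute the discriminant of x^3 + (0)*x^2 + (-1)*x + (7): Δ = -1319. Since Δ is not a rational square, the Galois group is not contained in A_3; it must be the full S_3 (irreducibility of the cubic rules out anything smaller).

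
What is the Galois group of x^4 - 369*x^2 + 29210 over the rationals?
Gal(K/Q) = V_4 (Klein four-group, Z/2Z × Z/2Z)

f factors as (x^2 - 115)(x^2 - 254), so the splitting field is K = Q(sqrt(115), sqrt(254)). The elements 115, 254, 29210 are all non-squares in Q, so sqrt(115) and sqrt(254) generate independent quadratic extensions. Thus [K:Q] = 4 and Gal(K/Q) is generated by the two order-2 automorphisms sqrt(115) ↦ -sqrt(115) and sqrt(254) ↦ -sqrt(254), giving V_4.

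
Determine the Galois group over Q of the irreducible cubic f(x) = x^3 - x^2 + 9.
Gal(K/Q) = S_3 (symmetric group of order 6)

Compute the discriminant of x^3 + (-1)*x^2 + (0)*x + (9): Δ = -2151. Since Δ is not a rational square, the Galois group is not contained in A_3; it must be the full S_3 (irreducibility of the cubic rules out anything smaller).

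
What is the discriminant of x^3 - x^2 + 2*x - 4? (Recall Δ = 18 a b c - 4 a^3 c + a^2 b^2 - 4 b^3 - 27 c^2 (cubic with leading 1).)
Δ = -332

For x^3 + a x^2 + b x + c the discriminant is Δ = 18 a b c - 4 a^3 c + a^2 b^2 - 4 b^3 - 27 c^2.
Plug a = -1, b = 2, c = -4:
  18*(-1)*(2)*(-4) - 4*(-1)^3*(-4) + (-1)^2*(2)^2 - 4*(2)^3 - 27*(-4)^2
  = 144 + (-16) + 4 + (-32) + (-432)
  = -332.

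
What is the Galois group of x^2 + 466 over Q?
Gal(K/Q) = Z/2Z (cyclic of order 2)

x^2 + 466 is irreducible over Q since -466 is not a rational square. The splitting field Q(sqrt(-466)) has degree 2 over Q, and its unique nontrivial automorphism is sqrt(-466) ↦ -sqrt(-466). Hence Gal(Q(sqrt(-466))/Q) = Z/2Z.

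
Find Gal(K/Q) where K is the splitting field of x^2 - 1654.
Gal(K/Q) = Z/2Z (cyclic of order 2)

x^2 - 1654 is irreducible over Q since 1654 is not a rational square. The splitting field Q(sqrt(1654)) has degree 2 over Q, and its unique nontrivial automorphism is sqrt(1654) ↦ -sqrt(1654). Hence Gal(Q(sqrt(1654))/Q) = Z/2Z.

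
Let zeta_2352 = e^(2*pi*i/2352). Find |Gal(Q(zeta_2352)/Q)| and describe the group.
|Gal(Q(zeta_2352)/Q)| = phi(2352) = 672; group ≅ (Z/2352Z)^* ≅ Z/2Z × Z/2Z × Z/4Z × Z/42Z

The n-th cyclotomic polynomial Φ_2352(x) is the minimal polynomial of zeta_2352 over Q and has degree phi(2352) = 672. So Q(zeta_2352) is a degree-672 Galois extension with Galois group (Z/2352Z)^*. By CRT, (Z/2352Z)^* ≅ (Z/16Z)^* × (Z/3Z)^* × (Z/49Z)^*. Each prime-power unit group is (Z/16Z)^* ≅ Z/2Z × Z/4Z; (Z/3Z)^* ≅ Z/2Z; (Z/49Z)^* ≅ Z/42Z. Hence Gal(Q(zeta_2352)/Q) ≅ Z/2Z × Z/2Z × Z/4Z × Z/42Z.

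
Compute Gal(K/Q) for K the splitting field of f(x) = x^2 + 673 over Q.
Gal(K/Q) = Z/2Z (cyclic of order 2)

x^2 + 673 is irreducible over Q since -673 is not a rational square. The splitting field Q(sqrt(-673)) has degree 2 over Q, and its unique nontrivial automorphism is sqrt(-673) ↦ -sqrt(-673). Hence Gal(Q(sqrt(-673))/Q) = Z/2Z.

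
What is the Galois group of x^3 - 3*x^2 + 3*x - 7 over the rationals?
Gal(K/Q) = S_3 (symmetric group of order 6)

Compute the discriminant of x^3 + (-3)*x^2 + (3)*x + (-7): Δ = -972. Since Δ is not a rational square, the Galois group is not contained in A_3; it must be the full S_3 (irreducibility of the cubic rules out anything smaller).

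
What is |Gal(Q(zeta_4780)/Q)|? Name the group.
|Gal(Q(zeta_4780)/Q)| = phi(4780) = 1904; group ≅ (Z/4780Z)^* ≅ Z/2Z × Z/4Z × Z/238Z

The n-th cyclotomic polynomial Φ_4780(x) is the minimal polynomial of zeta_4780 over Q and has degree phi(4780) = 1904. So Q(zeta_4780) is a degree-1904 Galois extension with Galois group (Z/4780Z)^*. By CRT, (Z/4780Z)^* ≅ (Z/4Z)^* × (Z/5Z)^* × (Z/239Z)^*. Each prime-power unit group is (Z/4Z)^* ≅ Z/2Z; (Z/5Z)^* ≅ Z/4Z; (Z/239Z)^* ≅ Z/238Z. Hence Gal(Q(zeta_4780)/Q) ≅ Z/2Z × Z/4Z × Z/238Z.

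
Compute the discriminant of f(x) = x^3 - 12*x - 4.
Δ = 6480

For a depressed cubic x^3 + p x + q the discriminant is Δ = -4 p^3 - 27 q^2 = -4*(-12)^3 - 27*(-4)^2 = 6912 - 432 = 6480.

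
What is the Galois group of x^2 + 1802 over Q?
Gal(K/Q) = Z/2Z (cyclic of order 2)

x^2 + 1802 is irreducible over Q since -1802 is not a rational square. The splitting field Q(sqrt(-1802)) has degree 2 over Q, and its unique nontrivial automorphism is sqrt(-1802) ↦ -sqrt(-1802). Hence Gal(Q(sqrt(-1802))/Q) = Z/2Z.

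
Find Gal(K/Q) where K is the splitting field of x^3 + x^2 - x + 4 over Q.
Gal(K/Q) = S_3 (symmetric group of order 6)

Compute the discriminant of x^3 + (1)*x^2 + (-1)*x + (4): Δ = -515. Since Δ is not a rational square, the Galois group is not contained in A_3; it must be the full S_3 (irreducibility of the cubic rules out anything smaller).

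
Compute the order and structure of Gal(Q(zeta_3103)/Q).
|Gal(Q(zeta_3103)/Q)| = phi(3103) = 2968; group ≅ (Z/3103Z)^* ≅ Z/28Z × Z/106Z

The n-th cyclotomic polynomial Φ_3103(x) is the minimal polynomial of zeta_3103 over Q and has degree phi(3103) = 2968. So Q(zeta_3103) is a degree-2968 Galois extension with Galois group (Z/3103Z)^*. By CRT, (Z/3103Z)^* ≅ (Z/29Z)^* × (Z/107Z)^*. Each prime-power unit group is (Z/29Z)^* ≅ Z/28Z; (Z/107Z)^* ≅ Z/106Z. Hence Gal(Q(zeta_3103)/Q) ≅ Z/28Z × Z/106Z.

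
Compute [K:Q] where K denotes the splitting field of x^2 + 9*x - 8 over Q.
[K:Q] = 2

The discriminant of x^2 + (9)*x + (-8) is b^2 - 4c = 81 - (-32) = 113. Since 113 is not a perfect square in Q, the polynomial is irreducible over Q. Its two roots generate a degree-2 extension, so [K:Q] = 2.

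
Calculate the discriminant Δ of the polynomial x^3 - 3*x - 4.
Δ = -324

For a depressed cubic x^3 + p x + q the discriminant is Δ = -4 p^3 - 27 q^2 = -4*(-3)^3 - 27*(-4)^2 = 108 - 432 = -324.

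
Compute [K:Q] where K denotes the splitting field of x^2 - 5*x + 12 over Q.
[K:Q] = 2

The discriminant of x^2 + (-5)*x + (12) is b^2 - 4c = 25 - (48) = -23. Since -23 is not a perfect square in Q, the polynomial is irreducible over Q. Its two roots generate a degree-2 extension, so [K:Q] = 2.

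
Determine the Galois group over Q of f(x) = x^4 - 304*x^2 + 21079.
Gal(K/Q) = V_4 (Klein four-group, Z/2Z × Z/2Z)

f factors as (x^2 - 197)(x^2 - 107), so the splitting field is K = Q(sqrt(197), sqrt(107)). The elements 197, 107, 21079 are all non-squares in Q, so sqrt(197) and sqrt(107) generate independent quadratic extensions. Thus [K:Q] = 4 and Gal(K/Q) is generated by the two order-2 automorphisms sqrt(197) ↦ -sqrt(197) and sqrt(107) ↦ -sqrt(107), giving V_4.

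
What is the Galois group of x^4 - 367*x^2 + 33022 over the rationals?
Gal(K/Q) = V_4 (Klein four-group, Z/2Z × Z/2Z)

f factors as (x^2 - 158)(x^2 - 209), so the splitting field is K = Q(sqrt(158), sqrt(209)). The elements 158, 209, 33022 are all non-squares in Q, so sqrt(158) and sqrt(209) generate independent quadratic extensions. Thus [K:Q] = 4 and Gal(K/Q) is generated by the two order-2 automorphisms sqrt(158) ↦ -sqrt(158) and sqrt(209) ↦ -sqrt(209), giving V_4.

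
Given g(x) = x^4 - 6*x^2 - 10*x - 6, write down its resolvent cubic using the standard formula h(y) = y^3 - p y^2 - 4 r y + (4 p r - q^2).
h(y) = y^3 + 6*y^2 + 24*y + 44

Identify coefficients: p = -6, q = -10, r = -6.
Plug into h(y) = y^3 - p y^2 - 4 r y + (4 p r - q^2):
  h(y) = y^3 - (-6) y^2 - 4*(-6) y + (4*(-6)*(-6) - (-10)^2)
       = y^3 + (6) y^2 + (24) y + (44).
Simplifying: h(y) = y^3 + 6*y^2 + 24*y + 44.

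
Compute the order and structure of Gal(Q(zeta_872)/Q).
|Gal(Q(zeta_872)/Q)| = phi(872) = 432; group ≅ (Z/872Z)^* ≅ Z/2Z × Z/2Z × Z/108Z

The n-th cyclotomic polynomial Φ_872(x) is the minimal polynomial of zeta_872 over Q and has degree phi(872) = 432. So Q(zeta_872) is a degree-432 Galois extension with Galois group (Z/872Z)^*. By CRT, (Z/872Z)^* ≅ (Z/8Z)^* × (Z/109Z)^*. Each prime-power unit group is (Z/8Z)^* ≅ Z/2Z × Z/2Z; (Z/109Z)^* ≅ Z/108Z. Hence Gal(Q(zeta_872)/Q) ≅ Z/2Z × Z/2Z × Z/108Z.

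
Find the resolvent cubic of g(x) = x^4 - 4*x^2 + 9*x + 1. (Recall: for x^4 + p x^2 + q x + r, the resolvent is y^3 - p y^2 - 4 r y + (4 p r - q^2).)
h(y) = y^3 + 4*y^2 - 4*y - 97

Identify coefficients: p = -4, q = 9, r = 1.
Plug into h(y) = y^3 - p y^2 - 4 r y + (4 p r - q^2):
  h(y) = y^3 - (-4) y^2 - 4*(1) y + (4*(-4)*(1) - (9)^2)
       = y^3 + (4) y^2 + (-4) y + (-97).
Simplifying: h(y) = y^3 + 4*y^2 - 4*y - 97.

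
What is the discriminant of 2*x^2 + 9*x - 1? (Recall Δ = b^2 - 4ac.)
Δ = 89

For a quadratic a x^2 + b x + c the discriminant is Δ = b^2 - 4ac = (9)^2 - 4*(2)*(-1) = 81 - (-8) = 89.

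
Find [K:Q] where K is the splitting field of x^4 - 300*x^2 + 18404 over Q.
[K:Q] = 4

f factors as (x^2 - 214)(x^2 - 86); the splitting field is K = Q(sqrt(214), sqrt(86)). Since 214, 86, and 18404 are all non-squares in Q, the three subfields Q(sqrt(214)), Q(sqrt(86)), Q(sqrt(18404)) are distinct degree-2 extensions, so [K:Q] = 4 (Klein four Galois group).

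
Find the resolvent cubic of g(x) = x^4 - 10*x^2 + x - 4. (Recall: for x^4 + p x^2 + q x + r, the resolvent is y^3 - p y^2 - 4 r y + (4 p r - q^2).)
h(y) = y^3 + 10*y^2 + 16*y + 159

Identify coefficients: p = -10, q = 1, r = -4.
Plug into h(y) = y^3 - p y^2 - 4 r y + (4 p r - q^2):
  h(y) = y^3 - (-10) y^2 - 4*(-4) y + (4*(-10)*(-4) - (1)^2)
       = y^3 + (10) y^2 + (16) y + (159).
Simplifying: h(y) = y^3 + 10*y^2 + 16*y + 159.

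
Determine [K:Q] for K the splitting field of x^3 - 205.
[K:Q] = 6

x^3 - 205 has one real root r = 205^(1/3) and two complex roots r*zeta_3, r*zeta_3^2 where zeta_3 = e^(2*pi*i/3). The splitting field is Q(r, zeta_3). [Q(r):Q] = 3 and [Q(zeta_3):Q] = 2 with gcd = 1, so [Q(r, zeta_3):Q] = 3 * 2 = 6.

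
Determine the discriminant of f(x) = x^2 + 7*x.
Δ = 49

For a quadratic a x^2 + b x + c the discriminant is Δ = b^2 - 4ac = (7)^2 - 4*(1)*(0) = 49 - (0) = 49.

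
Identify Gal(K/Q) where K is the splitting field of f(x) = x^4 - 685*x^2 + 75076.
Gal(K/Q) = Z/2Z (cyclic of order 2)

f factors as (x^2 - 137)(x^2 - 548), so the splitting field is K = Q(sqrt(137), sqrt(548)). The squarefree part of 137 is 137 and the squarefree part of 548 is also 137, so sqrt(137) and sqrt(548) are both rational multiples of sqrt(137). Hence Q(sqrt(137)) = Q(sqrt(548)) = Q(sqrt(137)), and the splitting field collapses to a single degree-2 extension with Galois group Z/2Z.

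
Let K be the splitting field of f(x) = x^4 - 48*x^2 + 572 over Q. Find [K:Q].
[K:Q] = 4

f factors as (x^2 - 26)(x^2 - 22); the splitting field is K = Q(sqrt(26), sqrt(22)). Since 26, 22, and 572 are all non-squares in Q, the three subfields Q(sqrt(26)), Q(sqrt(22)), Q(sqrt(572)) are distinct degree-2 extensions, so [K:Q] = 4 (Klein four Galois group).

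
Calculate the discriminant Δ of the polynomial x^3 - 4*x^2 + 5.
Δ = 605

For x^3 + a x^2 + b x + c the discriminant is Δ = 18 a b c - 4 a^3 c + a^2 b^2 - 4 b^3 - 27 c^2.
Plug a = -4, b = 0, c = 5:
  18*(-4)*(0)*(5) - 4*(-4)^3*(5) + (-4)^2*(0)^2 - 4*(0)^3 - 27*(5)^2
  = 0 + (1280) + 0 + (0) + (-675)
  = 605.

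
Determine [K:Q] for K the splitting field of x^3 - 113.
[K:Q] = 6

x^3 - 113 has one real root r = 113^(1/3) and two complex roots r*zeta_3, r*zeta_3^2 where zeta_3 = e^(2*pi*i/3). The splitting field is Q(r, zeta_3). [Q(r):Q] = 3 and [Q(zeta_3):Q] = 2 with gcd = 1, so [Q(r, zeta_3):Q] = 3 * 2 = 6.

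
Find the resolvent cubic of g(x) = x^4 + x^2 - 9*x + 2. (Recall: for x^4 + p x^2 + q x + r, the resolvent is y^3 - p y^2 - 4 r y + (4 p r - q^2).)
h(y) = y^3 - y^2 - 8*y - 73

Identify coefficients: p = 1, q = -9, r = 2.
Plug into h(y) = y^3 - p y^2 - 4 r y + (4 p r - q^2):
  h(y) = y^3 - (1) y^2 - 4*(2) y + (4*(1)*(2) - (-9)^2)
       = y^3 + (-1) y^2 + (-8) y + (-73).
Simplifying: h(y) = y^3 - y^2 - 8*y - 73.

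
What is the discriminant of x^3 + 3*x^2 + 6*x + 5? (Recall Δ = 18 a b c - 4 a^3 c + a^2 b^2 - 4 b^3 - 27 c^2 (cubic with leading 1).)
Δ = -135

For x^3 + a x^2 + b x + c the discriminant is Δ = 18 a b c - 4 a^3 c + a^2 b^2 - 4 b^3 - 27 c^2.
Plug a = 3, b = 6, c = 5:
  18*(3)*(6)*(5) - 4*(3)^3*(5) + (3)^2*(6)^2 - 4*(6)^3 - 27*(5)^2
  = 1620 + (-540) + 324 + (-864) + (-675)
  = -135.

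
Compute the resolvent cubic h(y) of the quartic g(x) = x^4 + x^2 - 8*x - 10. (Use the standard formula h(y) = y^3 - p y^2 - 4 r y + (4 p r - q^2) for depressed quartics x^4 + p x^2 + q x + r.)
h(y) = y^3 - y^2 + 40*y - 104

Identify coefficients: p = 1, q = -8, r = -10.
Plug into h(y) = y^3 - p y^2 - 4 r y + (4 p r - q^2):
  h(y) = y^3 - (1) y^2 - 4*(-10) y + (4*(1)*(-10) - (-8)^2)
       = y^3 + (-1) y^2 + (40) y + (-104).
Simplifying: h(y) = y^3 - y^2 + 40*y - 104.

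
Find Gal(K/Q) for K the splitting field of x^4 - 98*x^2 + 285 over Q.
Gal(K/Q) = V_4 (Klein four-group, Z/2Z × Z/2Z)

f factors as (x^2 - 3)(x^2 - 95), so the splitting field is K = Q(sqrt(3), sqrt(95)). The elements 3, 95, 285 are all non-squares in Q, so sqrt(3) and sqrt(95) generate independent quadratic extensions. Thus [K:Q] = 4 and Gal(K/Q) is generated by the two order-2 automorphisms sqrt(3) ↦ -sqrt(3) and sqrt(95) ↦ -sqrt(95), giving V_4.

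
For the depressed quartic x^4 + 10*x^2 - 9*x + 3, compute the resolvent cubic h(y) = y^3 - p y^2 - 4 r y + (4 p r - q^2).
h(y) = y^3 - 10*y^2 - 12*y + 39

Identify coefficients: p = 10, q = -9, r = 3.
Plug into h(y) = y^3 - p y^2 - 4 r y + (4 p r - q^2):
  h(y) = y^3 - (10) y^2 - 4*(3) y + (4*(10)*(3) - (-9)^2)
       = y^3 + (-10) y^2 + (-12) y + (39).
Simplifying: h(y) = y^3 - 10*y^2 - 12*y + 39.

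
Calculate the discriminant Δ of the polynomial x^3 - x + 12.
Δ = -3884

For a depressed cubic x^3 + p x + q the discriminant is Δ = -4 p^3 - 27 q^2 = -4*(-1)^3 - 27*(12)^2 = 4 - 3888 = -3884.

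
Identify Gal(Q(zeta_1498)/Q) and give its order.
|Gal(Q(zeta_1498)/Q)| = phi(1498) = 636; group ≅ (Z/1498Z)^* ≅ Z/6Z × Z/106Z

The n-th cyclotomic polynomial Φ_1498(x) is the minimal polynomial of zeta_1498 over Q and has degree phi(1498) = 636. So Q(zeta_1498) is a degree-636 Galois extension with Galois group (Z/1498Z)^*. By CRT, (Z/1498Z)^* ≅ (Z/2Z)^* × (Z/7Z)^* × (Z/107Z)^*. Each prime-power unit group is (Z/2Z)^* ≅ trivial group (order 1); (Z/7Z)^* ≅ Z/6Z; (Z/107Z)^* ≅ Z/106Z. Hence Gal(Q(zeta_1498)/Q) ≅ Z/6Z × Z/106Z.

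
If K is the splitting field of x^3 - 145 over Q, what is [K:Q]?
[K:Q] = 6

x^3 - 145 has one real root r = 145^(1/3) and two complex roots r*zeta_3, r*zeta_3^2 where zeta_3 = e^(2*pi*i/3). The splitting field is Q(r, zeta_3). [Q(r):Q] = 3 and [Q(zeta_3):Q] = 2 with gcd = 1, so [Q(r, zeta_3):Q] = 3 * 2 = 6.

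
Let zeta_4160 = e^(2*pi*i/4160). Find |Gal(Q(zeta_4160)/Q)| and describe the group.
|Gal(Q(zeta_4160)/Q)| = phi(4160) = 1536; group ≅ (Z/4160Z)^* ≅ Z/2Z × Z/4Z × Z/12Z × Z/16Z

The n-th cyclotomic polynomial Φ_4160(x) is the minimal polynomial of zeta_4160 over Q and has degree phi(4160) = 1536. So Q(zeta_4160) is a degree-1536 Galois extension with Galois group (Z/4160Z)^*. By CRT, (Z/4160Z)^* ≅ (Z/64Z)^* × (Z/5Z)^* × (Z/13Z)^*. Each prime-power unit group is (Z/64Z)^* ≅ Z/2Z × Z/16Z; (Z/5Z)^* ≅ Z/4Z; (Z/13Z)^* ≅ Z/12Z. Hence Gal(Q(zeta_4160)/Q) ≅ Z/2Z × Z/4Z × Z/12Z × Z/16Z.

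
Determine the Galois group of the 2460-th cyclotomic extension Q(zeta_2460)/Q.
|Gal(Q(zeta_2460)/Q)| = phi(2460) = 640; group ≅ (Z/2460Z)^* ≅ Z/2Z × Z/2Z × Z/4Z × Z/40Z

The n-th cyclotomic polynomial Φ_2460(x) is the minimal polynomial of zeta_2460 over Q and has degree phi(2460) = 640. So Q(zeta_2460) is a degree-640 Galois extension with Galois group (Z/2460Z)^*. By CRT, (Z/2460Z)^* ≅ (Z/4Z)^* × (Z/3Z)^* × (Z/5Z)^* × (Z/41Z)^*. Each prime-power unit group is (Z/4Z)^* ≅ Z/2Z; (Z/3Z)^* ≅ Z/2Z; (Z/5Z)^* ≅ Z/4Z; (Z/41Z)^* ≅ Z/40Z. Hence Gal(Q(zeta_2460)/Q) ≅ Z/2Z × Z/2Z × Z/4Z × Z/40Z.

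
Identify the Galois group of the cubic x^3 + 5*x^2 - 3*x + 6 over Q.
Gal(K/Q) = S_3 (symmetric group of order 6)

Compute the discriminant of x^3 + (5)*x^2 + (-3)*x + (6): Δ = -5259. Since Δ is not a rational square, the Galois group is not contained in A_3; it must be the full S_3 (irreducibility of the cubic rules out anything smaller).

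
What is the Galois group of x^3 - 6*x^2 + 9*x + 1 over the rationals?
Gal(K/Q) = S_3 (symmetric group of order 6)

Compute the discriminant of x^3 + (-6)*x^2 + (9)*x + (1): Δ = -135. Since Δ is not a rational square, the Galois group is not contained in A_3; it must be the full S_3 (irreducibility of the cubic rules out anything smaller).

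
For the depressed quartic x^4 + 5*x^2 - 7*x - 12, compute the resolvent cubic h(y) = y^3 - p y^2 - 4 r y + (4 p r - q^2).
h(y) = y^3 - 5*y^2 + 48*y - 289

Identify coefficients: p = 5, q = -7, r = -12.
Plug into h(y) = y^3 - p y^2 - 4 r y + (4 p r - q^2):
  h(y) = y^3 - (5) y^2 - 4*(-12) y + (4*(5)*(-12) - (-7)^2)
       = y^3 + (-5) y^2 + (48) y + (-289).
Simplifying: h(y) = y^3 - 5*y^2 + 48*y - 289.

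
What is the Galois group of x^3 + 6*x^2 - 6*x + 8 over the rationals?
Gal(K/Q) = S_3 (symmetric group of order 6)

Compute the discriminant of x^3 + (6)*x^2 + (-6)*x + (8): Δ = -11664. Since Δ is not a rational square, the Galois group is not contained in A_3; it must be the full S_3 (irreducibility of the cubic rules out anything smaller).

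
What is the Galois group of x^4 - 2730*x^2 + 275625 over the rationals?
Gal(K/Q) = Z/2Z (cyclic of order 2)

f factors as (x^2 - 2625)(x^2 - 105), so the splitting field is K = Q(sqrt(2625), sqrt(105)). The squarefree part of 2625 is 105 and the squarefree part of 105 is also 105, so sqrt(2625) and sqrt(105) are both rational multiples of sqrt(105). Hence Q(sqrt(2625)) = Q(sqrt(105)) = Q(sqrt(105)), and the splitting field collapses to a single degree-2 extension with Galois group Z/2Z.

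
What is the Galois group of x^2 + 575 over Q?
Gal(K/Q) = Z/2Z (cyclic of order 2)

x^2 + 575 is irreducible over Q since -575 is not a rational square. The splitting field Q(sqrt(-575)) has degree 2 over Q, and its unique nontrivial automorphism is sqrt(-575) ↦ -sqrt(-575). Hence Gal(Q(sqrt(-575))/Q) = Z/2Z.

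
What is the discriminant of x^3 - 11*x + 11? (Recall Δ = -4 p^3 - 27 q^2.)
Δ = 2057

For a depressed cubic x^3 + p x + q the discriminant is Δ = -4 p^3 - 27 q^2 = -4*(-11)^3 - 27*(11)^2 = 5324 - 3267 = 2057.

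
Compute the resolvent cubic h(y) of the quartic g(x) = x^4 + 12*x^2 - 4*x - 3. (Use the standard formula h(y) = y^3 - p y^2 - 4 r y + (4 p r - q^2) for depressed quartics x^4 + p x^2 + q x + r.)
h(y) = y^3 - 12*y^2 + 12*y - 160

Identify coefficients: p = 12, q = -4, r = -3.
Plug into h(y) = y^3 - p y^2 - 4 r y + (4 p r - q^2):
  h(y) = y^3 - (12) y^2 - 4*(-3) y + (4*(12)*(-3) - (-4)^2)
       = y^3 + (-12) y^2 + (12) y + (-160).
Simplifying: h(y) = y^3 - 12*y^2 + 12*y - 160.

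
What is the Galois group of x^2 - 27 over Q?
Gal(K/Q) = Z/2Z (cyclic of order 2)

x^2 - 27 is irreducible over Q since 27 is not a rational square. The splitting field Q(sqrt(27)) has degree 2 over Q, and its unique nontrivial automorphism is sqrt(27) ↦ -sqrt(27). Hence Gal(Q(sqrt(27))/Q) = Z/2Z.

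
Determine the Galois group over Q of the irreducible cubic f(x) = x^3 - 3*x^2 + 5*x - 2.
Gal(K/Q) = S_3 (symmetric group of order 6)

Compute the discriminant of x^3 + (-3)*x^2 + (5)*x + (-2): Δ = -59. Since Δ is not a rational square, the Galois group is not contained in A_3; it must be the full S_3 (irreducibility of the cubic rules out anything smaller).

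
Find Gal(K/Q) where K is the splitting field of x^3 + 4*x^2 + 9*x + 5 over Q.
Gal(K/Q) = S_3 (symmetric group of order 6)

Compute the discriminant of x^3 + (4)*x^2 + (9)*x + (5): Δ = -335. Since Δ is not a rational square, the Galois group is not contained in A_3; it must be the full S_3 (irreducibility of the cubic rules out anything smaller).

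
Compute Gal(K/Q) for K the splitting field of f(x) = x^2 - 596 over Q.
Gal(K/Q) = Z/2Z (cyclic of order 2)

x^2 - 596 is irreducible over Q since 596 is not a rational square. The splitting field Q(sqrt(596)) has degree 2 over Q, and its unique nontrivial automorphism is sqrt(596) ↦ -sqrt(596). Hence Gal(Q(sqrt(596))/Q) = Z/2Z.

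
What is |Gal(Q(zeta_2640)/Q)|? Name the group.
|Gal(Q(zeta_2640)/Q)| = phi(2640) = 640; group ≅ (Z/2640Z)^* ≅ Z/2Z × Z/2Z × Z/4Z × Z/4Z × Z/10Z

The n-th cyclotomic polynomial Φ_2640(x) is the minimal polynomial of zeta_2640 over Q and has degree phi(2640) = 640. So Q(zeta_2640) is a degree-640 Galois extension with Galois group (Z/2640Z)^*. By CRT, (Z/2640Z)^* ≅ (Z/16Z)^* × (Z/3Z)^* × (Z/5Z)^* × (Z/11Z)^*. Each prime-power unit group is (Z/16Z)^* ≅ Z/2Z × Z/4Z; (Z/3Z)^* ≅ Z/2Z; (Z/5Z)^* ≅ Z/4Z; (Z/11Z)^* ≅ Z/10Z. Hence Gal(Q(zeta_2640)/Q) ≅ Z/2Z × Z/2Z × Z/4Z × Z/4Z × Z/10Z.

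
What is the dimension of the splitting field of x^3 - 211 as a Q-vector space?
[K:Q] = 6

x^3 - 211 has one real root r = 211^(1/3) and two complex roots r*zeta_3, r*zeta_3^2 where zeta_3 = e^(2*pi*i/3). The splitting field is Q(r, zeta_3). [Q(r):Q] = 3 and [Q(zeta_3):Q] = 2 with gcd = 1, so [Q(r, zeta_3):Q] = 3 * 2 = 6.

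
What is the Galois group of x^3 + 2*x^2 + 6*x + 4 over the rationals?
Gal(K/Q) = S_3 (symmetric group of order 6)

Compute the discriminant of x^3 + (2)*x^2 + (6)*x + (4): Δ = -416. Since Δ is not a rational square, the Galois group is not contained in A_3; it must be the full S_3 (irreducibility of the cubic rules out anything smaller).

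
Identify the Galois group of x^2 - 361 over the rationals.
Gal(K/Q) = trivial group (order 1)

x^2 - 361 factors as (x - 19)(x + 19) over Q, so its splitting field is Q itself and the Galois group is trivial.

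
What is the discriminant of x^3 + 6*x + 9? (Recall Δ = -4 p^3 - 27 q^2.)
Δ = -3051

For a depressed cubic x^3 + p x + q the discriminant is Δ = -4 p^3 - 27 q^2 = -4*(6)^3 - 27*(9)^2 = -864 - 2187 = -3051.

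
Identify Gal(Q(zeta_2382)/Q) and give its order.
|Gal(Q(zeta_2382)/Q)| = phi(2382) = 792; group ≅ (Z/2382Z)^* ≅ Z/2Z × Z/396Z

The n-th cyclotomic polynomial Φ_2382(x) is the minimal polynomial of zeta_2382 over Q and has degree phi(2382) = 792. So Q(zeta_2382) is a degree-792 Galois extension with Galois group (Z/2382Z)^*. By CRT, (Z/2382Z)^* ≅ (Z/2Z)^* × (Z/3Z)^* × (Z/397Z)^*. Each prime-power unit group is (Z/2Z)^* ≅ trivial group (order 1); (Z/3Z)^* ≅ Z/2Z; (Z/397Z)^* ≅ Z/396Z. Hence Gal(Q(zeta_2382)/Q) ≅ Z/2Z × Z/396Z.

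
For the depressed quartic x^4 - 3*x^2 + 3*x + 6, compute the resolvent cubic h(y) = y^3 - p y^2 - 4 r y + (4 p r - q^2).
h(y) = y^3 + 3*y^2 - 24*y - 81

Identify coefficients: p = -3, q = 3, r = 6.
Plug into h(y) = y^3 - p y^2 - 4 r y + (4 p r - q^2):
  h(y) = y^3 - (-3) y^2 - 4*(6) y + (4*(-3)*(6) - (3)^2)
       = y^3 + (3) y^2 + (-24) y + (-81).
Simplifying: h(y) = y^3 + 3*y^2 - 24*y - 81.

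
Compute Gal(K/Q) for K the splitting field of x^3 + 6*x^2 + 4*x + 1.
Gal(K/Q) = S_3 (symmetric group of order 6)

Compute the discriminant of x^3 + (6)*x^2 + (4)*x + (1): Δ = -139. Since Δ is not a rational square, the Galois group is not contained in A_3; it must be the full S_3 (irreducibility of the cubic rules out anything smaller).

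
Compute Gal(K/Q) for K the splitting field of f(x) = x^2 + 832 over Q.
Gal(K/Q) = Z/2Z (cyclic of order 2)

x^2 + 832 is irreducible over Q since -832 is not a rational square. The splitting field Q(sqrt(-832)) has degree 2 over Q, and its unique nontrivial automorphism is sqrt(-832) ↦ -sqrt(-832). Hence Gal(Q(sqrt(-832))/Q) = Z/2Z.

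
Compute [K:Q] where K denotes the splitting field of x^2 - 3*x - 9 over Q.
[K:Q] = 2

The discriminant of x^2 + (-3)*x + (-9) is b^2 - 4c = 9 - (-36) = 45. Since 45 is not a perfect square in Q, the polynomial is irreducible over Q. Its two roots generate a degree-2 extension, so [K:Q] = 2.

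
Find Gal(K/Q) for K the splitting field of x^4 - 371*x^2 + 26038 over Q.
Gal(K/Q) = V_4 (Klein four-group, Z/2Z × Z/2Z)

f factors as (x^2 - 277)(x^2 - 94), so the splitting field is K = Q(sqrt(277), sqrt(94)). The elements 277, 94, 26038 are all non-squares in Q, so sqrt(277) and sqrt(94) generate independent quadratic extensions. Thus [K:Q] = 4 and Gal(K/Q) is generated by the two order-2 automorphisms sqrt(277) ↦ -sqrt(277) and sqrt(94) ↦ -sqrt(94), giving V_4.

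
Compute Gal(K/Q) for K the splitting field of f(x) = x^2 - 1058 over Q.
Gal(K/Q) = Z/2Z (cyclic of order 2)

x^2 - 1058 is irreducible over Q since 1058 is not a rational square. The splitting field Q(sqrt(1058)) has degree 2 over Q, and its unique nontrivial automorphism is sqrt(1058) ↦ -sqrt(1058). Hence Gal(Q(sqrt(1058))/Q) = Z/2Z.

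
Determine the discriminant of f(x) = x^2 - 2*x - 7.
Δ = 32

For a quadratic a x^2 + b x + c the discriminant is Δ = b^2 - 4ac = (-2)^2 - 4*(1)*(-7) = 4 - (-28) = 32.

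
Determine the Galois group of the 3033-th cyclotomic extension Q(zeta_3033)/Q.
|Gal(Q(zeta_3033)/Q)| = phi(3033) = 2016; group ≅ (Z/3033Z)^* ≅ Z/6Z × Z/336Z

The n-th cyclotomic polynomial Φ_3033(x) is the minimal polynomial of zeta_3033 over Q and has degree phi(3033) = 2016. So Q(zeta_3033) is a degree-2016 Galois extension with Galois group (Z/3033Z)^*. By CRT, (Z/3033Z)^* ≅ (Z/9Z)^* × (Z/337Z)^*. Each prime-power unit group is (Z/9Z)^* ≅ Z/6Z; (Z/337Z)^* ≅ Z/336Z. Hence Gal(Q(zeta_3033)/Q) ≅ Z/6Z × Z/336Z.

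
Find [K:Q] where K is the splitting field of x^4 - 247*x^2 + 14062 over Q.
[K:Q] = 4

f factors as (x^2 - 158)(x^2 - 89); the splitting field is K = Q(sqrt(158), sqrt(89)). Since 158, 89, and 14062 are all non-squares in Q, the three subfields Q(sqrt(158)), Q(sqrt(89)), Q(sqrt(14062)) are distinct degree-2 extensions, so [K:Q] = 4 (Klein four Galois group).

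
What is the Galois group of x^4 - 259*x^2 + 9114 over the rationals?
Gal(K/Q) = V_4 (Klein four-group, Z/2Z × Z/2Z)

f factors as (x^2 - 217)(x^2 - 42), so the splitting field is K = Q(sqrt(217), sqrt(42)). The elements 217, 42, 9114 are all non-squares in Q, so sqrt(217) and sqrt(42) generate independent quadratic extensions. Thus [K:Q] = 4 and Gal(K/Q) is generated by the two order-2 automorphisms sqrt(217) ↦ -sqrt(217) and sqrt(42) ↦ -sqrt(42), giving V_4.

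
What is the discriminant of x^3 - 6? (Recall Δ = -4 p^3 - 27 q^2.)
Δ = -972

For a depressed cubic x^3 + p x + q the discriminant is Δ = -4 p^3 - 27 q^2 = -4*(0)^3 - 27*(-6)^2 = 0 - 972 = -972.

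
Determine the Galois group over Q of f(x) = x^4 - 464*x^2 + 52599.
Gal(K/Q) = V_4 (Klein four-group, Z/2Z × Z/2Z)

f factors as (x^2 - 267)(x^2 - 197), so the splitting field is K = Q(sqrt(267), sqrt(197)). The elements 267, 197, 52599 are all non-squares in Q, so sqrt(267) and sqrt(197) generate independent quadratic extensions. Thus [K:Q] = 4 and Gal(K/Q) is generated by the two order-2 automorphisms sqrt(267) ↦ -sqrt(267) and sqrt(197) ↦ -sqrt(197), giving V_4.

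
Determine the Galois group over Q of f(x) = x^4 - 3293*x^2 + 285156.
Gal(K/Q) = Z/2Z (cyclic of order 2)

f factors as (x^2 - 89)(x^2 - 3204), so the splitting field is K = Q(sqrt(89), sqrt(3204)). The squarefree part of 89 is 89 and the squarefree part of 3204 is also 89, so sqrt(89) and sqrt(3204) are both rational multiples of sqrt(89). Hence Q(sqrt(89)) = Q(sqrt(3204)) = Q(sqrt(89)), and the splitting field collapses to a single degree-2 extension with Galois group Z/2Z.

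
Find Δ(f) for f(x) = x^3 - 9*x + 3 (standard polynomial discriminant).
Δ = 2673

For a depressed cubic x^3 + p x + q the discriminant is Δ = -4 p^3 - 27 q^2 = -4*(-9)^3 - 27*(3)^2 = 2916 - 243 = 2673.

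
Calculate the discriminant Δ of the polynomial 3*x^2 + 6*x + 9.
Δ = -72

For a quadratic a x^2 + b x + c the discriminant is Δ = b^2 - 4ac = (6)^2 - 4*(3)*(9) = 36 - (108) = -72.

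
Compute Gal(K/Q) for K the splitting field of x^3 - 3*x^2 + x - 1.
Gal(K/Q) = S_3 (symmetric group of order 6)

Compute the discriminant of x^3 + (-3)*x^2 + (1)*x + (-1): Δ = -76. Since Δ is not a rational square, the Galois group is not contained in A_3; it must be the full S_3 (irreducibility of the cubic rules out anything smaller).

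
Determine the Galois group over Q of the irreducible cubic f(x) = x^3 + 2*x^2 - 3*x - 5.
Gal(K/Q) = A_3 (cyclic of order 3)

Compute the discriminant of x^3 + (2)*x^2 + (-3)*x + (-5): Δ = 169. Since Δ is a perfect square (Δ = 13^2), the Galois group is contained in A_3. Irreducibility forces the group to be transitive on three roots, so Gal = A_3.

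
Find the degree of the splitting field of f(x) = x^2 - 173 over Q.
[K:Q] = 2

The polynomial x^2 - 173 is irreducible over Q since 173 is not a perfect square. Its splitting field is Q(sqrt(173)), which has degree 2 over Q.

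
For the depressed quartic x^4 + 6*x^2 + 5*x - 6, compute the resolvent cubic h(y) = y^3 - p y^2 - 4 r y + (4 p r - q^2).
h(y) = y^3 - 6*y^2 + 24*y - 169

Identify coefficients: p = 6, q = 5, r = -6.
Plug into h(y) = y^3 - p y^2 - 4 r y + (4 p r - q^2):
  h(y) = y^3 - (6) y^2 - 4*(-6) y + (4*(6)*(-6) - (5)^2)
       = y^3 + (-6) y^2 + (24) y + (-169).
Simplifying: h(y) = y^3 - 6*y^2 + 24*y - 169.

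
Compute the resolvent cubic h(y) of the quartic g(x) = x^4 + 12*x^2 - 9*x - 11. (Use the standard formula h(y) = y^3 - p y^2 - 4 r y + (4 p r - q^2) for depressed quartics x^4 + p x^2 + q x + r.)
h(y) = y^3 - 12*y^2 + 44*y - 609

Identify coefficients: p = 12, q = -9, r = -11.
Plug into h(y) = y^3 - p y^2 - 4 r y + (4 p r - q^2):
  h(y) = y^3 - (12) y^2 - 4*(-11) y + (4*(12)*(-11) - (-9)^2)
       = y^3 + (-12) y^2 + (44) y + (-609).
Simplifying: h(y) = y^3 - 12*y^2 + 44*y - 609.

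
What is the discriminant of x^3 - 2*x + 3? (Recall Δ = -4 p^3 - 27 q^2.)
Δ = -211

For a depressed cubic x^3 + p x + q the discriminant is Δ = -4 p^3 - 27 q^2 = -4*(-2)^3 - 27*(3)^2 = 32 - 243 = -211.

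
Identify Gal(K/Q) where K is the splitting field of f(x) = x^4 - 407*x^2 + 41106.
Gal(K/Q) = V_4 (Klein four-group, Z/2Z × Z/2Z)

f factors as (x^2 - 186)(x^2 - 221), so the splitting field is K = Q(sqrt(186), sqrt(221)). The elements 186, 221, 41106 are all non-squares in Q, so sqrt(186) and sqrt(221) generate independent quadratic extensions. Thus [K:Q] = 4 and Gal(K/Q) is generated by the two order-2 automorphisms sqrt(186) ↦ -sqrt(186) and sqrt(221) ↦ -sqrt(221), giving V_4.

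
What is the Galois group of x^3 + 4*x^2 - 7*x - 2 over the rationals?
Gal(K/Q) = S_3 (symmetric group of order 6)

Compute the discriminant of x^3 + (4)*x^2 + (-7)*x + (-2): Δ = 3568. Since Δ is not a rational square, the Galois group is not contained in A_3; it must be the full S_3 (irreducibility of the cubic rules out anything smaller).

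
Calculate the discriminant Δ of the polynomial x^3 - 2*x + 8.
Δ = -1696

For a depressed cubic x^3 + p x + q the discriminant is Δ = -4 p^3 - 27 q^2 = -4*(-2)^3 - 27*(8)^2 = 32 - 1728 = -1696.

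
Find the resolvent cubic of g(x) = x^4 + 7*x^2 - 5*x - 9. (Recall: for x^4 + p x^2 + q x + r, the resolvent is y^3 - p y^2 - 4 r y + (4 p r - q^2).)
h(y) = y^3 - 7*y^2 + 36*y - 277

Identify coefficients: p = 7, q = -5, r = -9.
Plug into h(y) = y^3 - p y^2 - 4 r y + (4 p r - q^2):
  h(y) = y^3 - (7) y^2 - 4*(-9) y + (4*(7)*(-9) - (-5)^2)
       = y^3 + (-7) y^2 + (36) y + (-277).
Simplifying: h(y) = y^3 - 7*y^2 + 36*y - 277.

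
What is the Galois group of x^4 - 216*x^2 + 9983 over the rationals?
Gal(K/Q) = V_4 (Klein four-group, Z/2Z × Z/2Z)

f factors as (x^2 - 67)(x^2 - 149), so the splitting field is K = Q(sqrt(67), sqrt(149)). The elements 67, 149, 9983 are all non-squares in Q, so sqrt(67) and sqrt(149) generate independent quadratic extensions. Thus [K:Q] = 4 and Gal(K/Q) is generated by the two order-2 automorphisms sqrt(67) ↦ -sqrt(67) and sqrt(149) ↦ -sqrt(149), giving V_4.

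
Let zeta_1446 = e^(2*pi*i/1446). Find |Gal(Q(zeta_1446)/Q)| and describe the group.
|Gal(Q(zeta_1446)/Q)| = phi(1446) = 480; group ≅ (Z/1446Z)^* ≅ Z/2Z × Z/240Z

The n-th cyclotomic polynomial Φ_1446(x) is the minimal polynomial of zeta_1446 over Q and has degree phi(1446) = 480. So Q(zeta_1446) is a degree-480 Galois extension with Galois group (Z/1446Z)^*. By CRT, (Z/1446Z)^* ≅ (Z/2Z)^* × (Z/3Z)^* × (Z/241Z)^*. Each prime-power unit group is (Z/2Z)^* ≅ trivial group (order 1); (Z/3Z)^* ≅ Z/2Z; (Z/241Z)^* ≅ Z/240Z. Hence Gal(Q(zeta_1446)/Q) ≅ Z/2Z × Z/240Z.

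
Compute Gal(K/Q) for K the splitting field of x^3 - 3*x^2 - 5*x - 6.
Gal(K/Q) = S_3 (symmetric group of order 6)

Compute the discriminant of x^3 + (-3)*x^2 + (-5)*x + (-6): Δ = -2515. Since Δ is not a rational square, the Galois group is not contained in A_3; it must be the full S_3 (irreducibility of the cubic rules out anything smaller).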